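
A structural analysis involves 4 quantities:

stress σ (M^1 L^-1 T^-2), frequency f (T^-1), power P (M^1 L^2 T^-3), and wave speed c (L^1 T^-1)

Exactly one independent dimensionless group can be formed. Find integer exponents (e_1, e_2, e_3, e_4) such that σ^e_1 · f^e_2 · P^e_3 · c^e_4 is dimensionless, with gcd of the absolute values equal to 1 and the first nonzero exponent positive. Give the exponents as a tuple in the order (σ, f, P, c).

(1, -2, -1, 3)

M: e_1·(1) + e_2·(0) + e_3·(1) + e_4·(0) = 0
L: e_1·(-1) + e_2·(0) + e_3·(2) + e_4·(1) = 0
T: e_1·(-2) + e_2·(-1) + e_3·(-3) + e_4·(-1) = 0
Solving this homogeneous linear system for the smallest-integer solution (first nonzero entry positive) gives (1, -2, -1, 3).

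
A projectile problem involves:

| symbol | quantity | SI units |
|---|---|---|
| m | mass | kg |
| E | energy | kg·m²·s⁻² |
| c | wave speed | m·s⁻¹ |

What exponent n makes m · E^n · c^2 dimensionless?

-1

Balance the M exponent: (1)·n from E, plus (1) + 2·(0) = 1 from the rest, must sum to zero.
n + 1 = 0, so n = -1.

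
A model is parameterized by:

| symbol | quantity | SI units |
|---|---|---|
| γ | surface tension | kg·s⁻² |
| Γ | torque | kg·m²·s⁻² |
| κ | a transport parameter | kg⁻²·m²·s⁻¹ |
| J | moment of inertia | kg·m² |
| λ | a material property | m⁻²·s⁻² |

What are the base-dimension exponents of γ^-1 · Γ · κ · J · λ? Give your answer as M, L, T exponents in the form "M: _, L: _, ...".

Collect each base-dimension exponent across the product:
  M: −(1) + (1) + (-2) + (1) + (0) = -1
  L: −(0) + (2) + (2) + (2) + (-2) = 4
  T: −(-2) + (-2) + (-1) + (0) + (-2) = -3
So the dimensions are [M⁻¹ L⁴ T⁻³].

M: -1, L: 4, T: -3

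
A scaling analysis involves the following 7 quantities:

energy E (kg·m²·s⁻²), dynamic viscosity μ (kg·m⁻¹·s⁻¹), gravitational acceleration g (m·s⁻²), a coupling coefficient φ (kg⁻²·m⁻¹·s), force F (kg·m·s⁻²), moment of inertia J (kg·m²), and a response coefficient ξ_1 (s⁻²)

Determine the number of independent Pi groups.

There are 7 variables and 3 base dimensions (M, L, T).
The dimension matrix has rank 3.
Independent dimensionless groups: 7 − 3 = 4.

4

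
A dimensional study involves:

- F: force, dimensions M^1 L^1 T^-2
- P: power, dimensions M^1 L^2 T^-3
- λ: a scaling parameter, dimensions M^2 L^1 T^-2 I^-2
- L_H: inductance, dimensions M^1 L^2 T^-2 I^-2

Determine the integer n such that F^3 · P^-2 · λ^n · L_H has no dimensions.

Balance the M exponent: (2)·n from λ, plus 3·(1) − 2·(1) + (1) = 2 from the rest, must sum to zero.
2n + 2 = 0, so n = -1.

-1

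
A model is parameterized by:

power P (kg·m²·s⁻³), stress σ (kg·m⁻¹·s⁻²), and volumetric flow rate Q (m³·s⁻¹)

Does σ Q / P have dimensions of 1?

yes

Sum the exponent of each base dimension across the product:
  M: −[P]_M + [σ]_M + [Q]_M = −(1) + (1) + (0) = 0
  L: −[P]_L + [σ]_L + [Q]_L = −(2) + (-1) + (3) = 0
  T: −[P]_T + [σ]_T + [Q]_T = −(-3) + (-2) + (-1) = 0
All base exponents vanish — dimensionless.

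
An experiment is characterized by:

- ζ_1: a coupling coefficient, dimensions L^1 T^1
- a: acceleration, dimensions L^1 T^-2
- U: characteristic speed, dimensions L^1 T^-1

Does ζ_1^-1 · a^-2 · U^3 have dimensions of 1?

Sum the exponent of each base dimension across the product:
  L: −[ζ_1]_L − 2·[a]_L + 3·[U]_L = −(1) − 2·(1) + 3·(1) = 0
  T: −[ζ_1]_T − 2·[a]_T + 3·[U]_T = −(1) − 2·(-2) + 3·(-1) = 0
All base exponents vanish — dimensionless.

yes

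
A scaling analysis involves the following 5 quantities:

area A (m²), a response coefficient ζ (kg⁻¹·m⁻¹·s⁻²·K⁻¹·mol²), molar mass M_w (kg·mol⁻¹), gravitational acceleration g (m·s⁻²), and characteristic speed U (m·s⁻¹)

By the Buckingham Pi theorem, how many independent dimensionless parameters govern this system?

There are 5 variables and 5 base dimensions (M, L, T, Θ, N).
The dimension matrix has rank 4 (less than 5: the dimension vectors are linearly dependent).
Independent dimensionless groups: 5 − 4 = 1.

1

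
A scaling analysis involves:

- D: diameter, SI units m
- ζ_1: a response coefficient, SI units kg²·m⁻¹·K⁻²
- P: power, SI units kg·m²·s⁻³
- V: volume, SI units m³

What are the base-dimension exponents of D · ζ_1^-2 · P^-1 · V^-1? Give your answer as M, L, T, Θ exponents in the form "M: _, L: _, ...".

Collect each base-dimension exponent across the product:
  M: (0) − 2·(2) − (1) − (0) = -5
  L: (1) − 2·(-1) − (2) − (3) = -2
  T: (0) − 2·(0) − (-3) − (0) = 3
  Θ: (0) − 2·(-2) − (0) − (0) = 4
So the dimensions are [M⁻⁵ L⁻² T³ Θ⁴].

M: -5, L: -2, T: 3, Θ: 4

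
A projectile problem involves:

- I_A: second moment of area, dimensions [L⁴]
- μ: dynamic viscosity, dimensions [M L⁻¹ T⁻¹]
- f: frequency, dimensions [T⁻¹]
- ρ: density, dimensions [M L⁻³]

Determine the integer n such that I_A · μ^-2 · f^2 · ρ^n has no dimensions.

2

Balance the M exponent: (1)·n from ρ, plus (0) − 2·(1) + 2·(0) = -2 from the rest, must sum to zero.
n − 2 = 0, so n = 2.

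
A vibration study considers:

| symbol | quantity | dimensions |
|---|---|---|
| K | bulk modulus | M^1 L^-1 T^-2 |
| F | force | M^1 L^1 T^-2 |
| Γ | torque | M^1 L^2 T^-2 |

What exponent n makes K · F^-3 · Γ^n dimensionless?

2

Balance the M exponent: (1)·n from Γ, plus (1) − 3·(1) = -2 from the rest, must sum to zero.
n − 2 = 0, so n = 2.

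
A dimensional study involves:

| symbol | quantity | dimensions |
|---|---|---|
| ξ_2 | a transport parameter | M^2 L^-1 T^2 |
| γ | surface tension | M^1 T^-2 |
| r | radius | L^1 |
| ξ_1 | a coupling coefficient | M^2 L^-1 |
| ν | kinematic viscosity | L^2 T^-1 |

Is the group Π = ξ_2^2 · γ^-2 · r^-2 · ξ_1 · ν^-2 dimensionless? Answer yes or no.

no

Sum the exponent of each base dimension across the product:
  M: 2·[ξ_2]_M − 2·[γ]_M − 2·[r]_M + [ξ_1]_M − 2·[ν]_M = 2·(2) − 2·(1) − 2·(0) + (2) − 2·(0) = 4
  L: 2·[ξ_2]_L − 2·[γ]_L − 2·[r]_L + [ξ_1]_L − 2·[ν]_L = 2·(-1) − 2·(0) − 2·(1) + (-1) − 2·(2) = -9
  T: 2·[ξ_2]_T − 2·[γ]_T − 2·[r]_T + [ξ_1]_T − 2·[ν]_T = 2·(2) − 2·(-2) − 2·(0) + (0) − 2·(-1) = 10
Net dimensions [M⁴ L⁻⁹ T¹⁰] ≠ [1] — not dimensionless.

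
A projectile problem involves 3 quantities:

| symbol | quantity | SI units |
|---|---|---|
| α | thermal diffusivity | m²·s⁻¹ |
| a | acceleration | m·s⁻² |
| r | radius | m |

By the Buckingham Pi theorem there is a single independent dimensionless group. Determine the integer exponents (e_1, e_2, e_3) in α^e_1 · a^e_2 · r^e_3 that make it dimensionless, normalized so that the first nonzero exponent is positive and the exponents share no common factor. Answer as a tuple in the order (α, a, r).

L: e_1·(2) + e_2·(1) + e_3·(1) = 0
T: e_1·(-1) + e_2·(-2) + e_3·(0) = 0
Solving this homogeneous linear system for the smallest-integer solution (first nonzero entry positive) gives (2, -1, -3).

(2, -1, -3)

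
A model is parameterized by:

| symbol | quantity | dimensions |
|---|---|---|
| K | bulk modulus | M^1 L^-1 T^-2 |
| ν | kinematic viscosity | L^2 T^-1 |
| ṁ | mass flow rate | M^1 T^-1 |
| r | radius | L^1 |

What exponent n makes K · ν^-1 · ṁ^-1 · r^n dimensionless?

Balance the L exponent: (1)·n from r, plus (-1) − (2) − (0) = -3 from the rest, must sum to zero.
n − 3 = 0, so n = 3.

3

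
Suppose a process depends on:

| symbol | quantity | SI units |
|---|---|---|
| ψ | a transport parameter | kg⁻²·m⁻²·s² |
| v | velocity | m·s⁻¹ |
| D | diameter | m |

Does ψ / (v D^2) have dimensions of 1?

no

Sum the exponent of each base dimension across the product:
  M: [ψ]_M − [v]_M − 2·[D]_M = (-2) − (0) − 2·(0) = -2
  L: [ψ]_L − [v]_L − 2·[D]_L = (-2) − (1) − 2·(1) = -5
  T: [ψ]_T − [v]_T − 2·[D]_T = (2) − (-1) − 2·(0) = 3
Net dimensions [M⁻² L⁻⁵ T³] ≠ [1] — not dimensionless.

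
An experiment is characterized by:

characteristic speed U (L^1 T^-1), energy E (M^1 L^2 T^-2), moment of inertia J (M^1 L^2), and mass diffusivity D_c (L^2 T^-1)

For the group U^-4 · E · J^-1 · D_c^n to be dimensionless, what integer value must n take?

Balance the L exponent: (2)·n from D_c, plus −4·(1) + (2) − (2) = -4 from the rest, must sum to zero.
2n − 4 = 0, so n = 2.

2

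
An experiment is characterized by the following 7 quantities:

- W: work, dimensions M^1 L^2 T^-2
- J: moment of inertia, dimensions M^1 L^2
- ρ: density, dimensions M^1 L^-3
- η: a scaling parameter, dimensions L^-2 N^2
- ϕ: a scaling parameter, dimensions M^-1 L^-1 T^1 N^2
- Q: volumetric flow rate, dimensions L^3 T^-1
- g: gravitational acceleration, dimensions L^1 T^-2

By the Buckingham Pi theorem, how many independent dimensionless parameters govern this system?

3

There are 7 variables and 4 base dimensions (M, L, T, N).
The dimension matrix has rank 4.
Independent dimensionless groups: 7 − 4 = 3.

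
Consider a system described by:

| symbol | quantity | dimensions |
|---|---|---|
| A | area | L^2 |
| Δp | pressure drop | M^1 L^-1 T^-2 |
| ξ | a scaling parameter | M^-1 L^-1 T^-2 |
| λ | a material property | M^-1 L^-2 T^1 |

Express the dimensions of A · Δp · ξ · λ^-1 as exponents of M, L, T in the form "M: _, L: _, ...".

Collect each base-dimension exponent across the product:
  M: (0) + (1) + (-1) − (-1) = 1
  L: (2) + (-1) + (-1) − (-2) = 2
  T: (0) + (-2) + (-2) − (1) = -5
So the dimensions are [M L² T⁻⁵].

M: 1, L: 2, T: -5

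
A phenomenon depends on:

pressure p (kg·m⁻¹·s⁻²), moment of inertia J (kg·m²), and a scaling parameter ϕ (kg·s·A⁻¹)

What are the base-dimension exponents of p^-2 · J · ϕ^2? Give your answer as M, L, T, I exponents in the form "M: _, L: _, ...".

Collect each base-dimension exponent across the product:
  M: −2·(1) + (1) + 2·(1) = 1
  L: −2·(-1) + (2) + 2·(0) = 4
  T: −2·(-2) + (0) + 2·(1) = 6
  I: −2·(0) + (0) + 2·(-1) = -2
So the dimensions are [M L⁴ T⁶ I⁻²].

M: 1, L: 4, T: 6, I: -2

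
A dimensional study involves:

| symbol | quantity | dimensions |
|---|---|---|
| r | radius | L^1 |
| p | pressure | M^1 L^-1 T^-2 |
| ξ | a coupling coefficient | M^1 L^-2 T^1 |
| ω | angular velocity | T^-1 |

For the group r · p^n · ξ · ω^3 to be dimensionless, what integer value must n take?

-1

Balance the M exponent: (1)·n from p, plus (0) + (1) + 3·(0) = 1 from the rest, must sum to zero.
n + 1 = 0, so n = -1.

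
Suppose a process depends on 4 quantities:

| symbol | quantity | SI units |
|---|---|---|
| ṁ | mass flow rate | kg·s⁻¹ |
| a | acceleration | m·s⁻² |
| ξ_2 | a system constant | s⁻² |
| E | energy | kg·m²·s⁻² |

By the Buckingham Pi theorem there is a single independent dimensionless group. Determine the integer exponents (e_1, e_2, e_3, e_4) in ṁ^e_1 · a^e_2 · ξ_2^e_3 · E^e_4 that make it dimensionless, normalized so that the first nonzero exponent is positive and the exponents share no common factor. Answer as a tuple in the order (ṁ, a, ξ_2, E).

(2, 4, -3, -2)

M: e_1·(1) + e_2·(0) + e_3·(0) + e_4·(1) = 0
L: e_1·(0) + e_2·(1) + e_3·(0) + e_4·(2) = 0
T: e_1·(-1) + e_2·(-2) + e_3·(-2) + e_4·(-2) = 0
Solving this homogeneous linear system for the smallest-integer solution (first nonzero entry positive) gives (2, 4, -3, -2).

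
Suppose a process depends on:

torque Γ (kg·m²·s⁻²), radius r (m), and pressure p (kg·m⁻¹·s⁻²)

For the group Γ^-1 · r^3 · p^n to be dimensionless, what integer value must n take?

1

Balance the M exponent: (1)·n from p, plus −(1) + 3·(0) = -1 from the rest, must sum to zero.
n − 1 = 0, so n = 1.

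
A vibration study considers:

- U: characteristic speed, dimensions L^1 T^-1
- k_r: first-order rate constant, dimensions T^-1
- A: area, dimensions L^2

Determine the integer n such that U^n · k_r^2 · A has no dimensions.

Balance the L exponent: (1)·n from U, plus 2·(0) + (2) = 2 from the rest, must sum to zero.
n + 2 = 0, so n = -2.

-2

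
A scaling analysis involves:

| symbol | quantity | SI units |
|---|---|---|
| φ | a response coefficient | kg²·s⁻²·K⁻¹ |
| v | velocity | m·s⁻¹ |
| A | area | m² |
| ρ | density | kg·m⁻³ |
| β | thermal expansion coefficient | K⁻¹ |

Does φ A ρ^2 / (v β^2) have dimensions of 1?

Sum the exponent of each base dimension across the product:
  M: [φ]_M − [v]_M + [A]_M + 2·[ρ]_M − 2·[β]_M = (2) − (0) + (0) + 2·(1) − 2·(0) = 4
  L: [φ]_L − [v]_L + [A]_L + 2·[ρ]_L − 2·[β]_L = (0) − (1) + (2) + 2·(-3) − 2·(0) = -5
  T: [φ]_T − [v]_T + [A]_T + 2·[ρ]_T − 2·[β]_T = (-2) − (-1) + (0) + 2·(0) − 2·(0) = -1
  Θ: [φ]_Θ − [v]_Θ + [A]_Θ + 2·[ρ]_Θ − 2·[β]_Θ = (-1) − (0) + (0) + 2·(0) − 2·(-1) = 1
Net dimensions [M⁴ L⁻⁵ T⁻¹ Θ] ≠ [1] — not dimensionless.

no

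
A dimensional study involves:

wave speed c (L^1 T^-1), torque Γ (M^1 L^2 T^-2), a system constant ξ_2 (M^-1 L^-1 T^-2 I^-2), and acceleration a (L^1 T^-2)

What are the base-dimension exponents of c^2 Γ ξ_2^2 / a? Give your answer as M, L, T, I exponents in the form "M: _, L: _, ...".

Collect each base-dimension exponent across the product:
  M: 2·(0) + (1) + 2·(-1) − (0) = -1
  L: 2·(1) + (2) + 2·(-1) − (1) = 1
  T: 2·(-1) + (-2) + 2·(-2) − (-2) = -6
  I: 2·(0) + (0) + 2·(-2) − (0) = -4
So the dimensions are [M⁻¹ L T⁻⁶ I⁻⁴].

M: -1, L: 1, T: -6, I: -4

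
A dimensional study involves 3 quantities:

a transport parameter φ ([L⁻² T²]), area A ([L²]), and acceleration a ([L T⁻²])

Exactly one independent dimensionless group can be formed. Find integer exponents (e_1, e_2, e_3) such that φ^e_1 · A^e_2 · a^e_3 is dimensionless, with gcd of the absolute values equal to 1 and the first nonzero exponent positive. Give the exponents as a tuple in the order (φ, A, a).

(2, 1, 2)

L: e_1·(-2) + e_2·(2) + e_3·(1) = 0
T: e_1·(2) + e_2·(0) + e_3·(-2) = 0
Solving this homogeneous linear system for the smallest-integer solution (first nonzero entry positive) gives (2, 1, 2).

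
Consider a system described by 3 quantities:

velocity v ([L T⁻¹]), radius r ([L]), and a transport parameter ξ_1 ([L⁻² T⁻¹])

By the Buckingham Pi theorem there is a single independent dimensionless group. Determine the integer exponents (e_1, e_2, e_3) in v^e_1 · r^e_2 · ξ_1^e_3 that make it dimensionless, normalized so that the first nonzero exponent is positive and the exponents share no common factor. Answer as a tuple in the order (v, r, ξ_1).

(1, -3, -1)

L: e_1·(1) + e_2·(1) + e_3·(-2) = 0
T: e_1·(-1) + e_2·(0) + e_3·(-1) = 0
Solving this homogeneous linear system for the smallest-integer solution (first nonzero entry positive) gives (1, -3, -1).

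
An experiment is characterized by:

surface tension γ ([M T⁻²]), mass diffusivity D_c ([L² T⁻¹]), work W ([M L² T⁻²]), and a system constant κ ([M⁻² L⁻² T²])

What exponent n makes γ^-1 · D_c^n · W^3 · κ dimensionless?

Balance the L exponent: (2)·n from D_c, plus −(0) + 3·(2) + (-2) = 4 from the rest, must sum to zero.
2n + 4 = 0, so n = -2.

-2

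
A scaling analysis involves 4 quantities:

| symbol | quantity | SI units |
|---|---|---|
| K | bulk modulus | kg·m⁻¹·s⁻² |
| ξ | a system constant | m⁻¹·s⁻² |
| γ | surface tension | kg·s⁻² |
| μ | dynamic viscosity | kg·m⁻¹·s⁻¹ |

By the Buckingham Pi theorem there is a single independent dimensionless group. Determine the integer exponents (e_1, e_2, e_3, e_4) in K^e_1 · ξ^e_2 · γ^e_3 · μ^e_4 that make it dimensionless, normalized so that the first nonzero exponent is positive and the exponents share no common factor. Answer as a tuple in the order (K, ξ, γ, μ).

M: e_1·(1) + e_2·(0) + e_3·(1) + e_4·(1) = 0
L: e_1·(-1) + e_2·(-1) + e_3·(0) + e_4·(-1) = 0
T: e_1·(-2) + e_2·(-2) + e_3·(-2) + e_4·(-1) = 0
Solving this homogeneous linear system for the smallest-integer solution (first nonzero entry positive) gives (3, -1, -1, -2).

(3, -1, -1, -2)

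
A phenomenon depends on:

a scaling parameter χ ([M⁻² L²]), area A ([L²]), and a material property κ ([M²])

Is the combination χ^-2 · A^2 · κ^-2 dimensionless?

yes

Sum the exponent of each base dimension across the product:
  M: −2·[χ]_M + 2·[A]_M − 2·[κ]_M = −2·(-2) + 2·(0) − 2·(2) = 0
  L: −2·[χ]_L + 2·[A]_L − 2·[κ]_L = −2·(2) + 2·(2) − 2·(0) = 0
  T: −2·[χ]_T + 2·[A]_T − 2·[κ]_T = −2·(0) + 2·(0) − 2·(0) = 0
All base exponents vanish — dimensionless.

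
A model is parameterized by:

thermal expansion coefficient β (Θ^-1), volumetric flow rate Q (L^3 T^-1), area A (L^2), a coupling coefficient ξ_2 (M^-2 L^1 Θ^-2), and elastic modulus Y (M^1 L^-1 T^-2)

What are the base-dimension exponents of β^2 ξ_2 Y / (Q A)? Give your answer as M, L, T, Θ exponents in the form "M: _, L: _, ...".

Collect each base-dimension exponent across the product:
  M: 2·(0) − (0) − (0) + (-2) + (1) = -1
  L: 2·(0) − (3) − (2) + (1) + (-1) = -5
  T: 2·(0) − (-1) − (0) + (0) + (-2) = -1
  Θ: 2·(-1) − (0) − (0) + (-2) + (0) = -4
So the dimensions are [M⁻¹ L⁻⁵ T⁻¹ Θ⁻⁴].

M: -1, L: -5, T: -1, Θ: -4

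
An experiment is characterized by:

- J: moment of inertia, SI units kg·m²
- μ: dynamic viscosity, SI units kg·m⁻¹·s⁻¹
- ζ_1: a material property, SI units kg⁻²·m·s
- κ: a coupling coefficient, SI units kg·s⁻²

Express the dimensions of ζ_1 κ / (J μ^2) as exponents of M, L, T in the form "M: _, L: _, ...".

M: -4, L: 1, T: 1

Collect each base-dimension exponent across the product:
  M: −(1) − 2·(1) + (-2) + (1) = -4
  L: −(2) − 2·(-1) + (1) + (0) = 1
  T: −(0) − 2·(-1) + (1) + (-2) = 1
So the dimensions are [M⁻⁴ L T].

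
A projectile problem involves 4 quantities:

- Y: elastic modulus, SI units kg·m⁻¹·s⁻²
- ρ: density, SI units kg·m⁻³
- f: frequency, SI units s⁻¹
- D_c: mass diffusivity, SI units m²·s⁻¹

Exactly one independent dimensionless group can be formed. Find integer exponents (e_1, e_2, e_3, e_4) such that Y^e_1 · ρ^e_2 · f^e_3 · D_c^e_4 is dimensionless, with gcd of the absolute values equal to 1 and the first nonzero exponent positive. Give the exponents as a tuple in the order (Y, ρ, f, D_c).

M: e_1·(1) + e_2·(1) + e_3·(0) + e_4·(0) = 0
L: e_1·(-1) + e_2·(-3) + e_3·(0) + e_4·(2) = 0
T: e_1·(-2) + e_2·(0) + e_3·(-1) + e_4·(-1) = 0
Solving this homogeneous linear system for the smallest-integer solution (first nonzero entry positive) gives (1, -1, -1, -1).

(1, -1, -1, -1)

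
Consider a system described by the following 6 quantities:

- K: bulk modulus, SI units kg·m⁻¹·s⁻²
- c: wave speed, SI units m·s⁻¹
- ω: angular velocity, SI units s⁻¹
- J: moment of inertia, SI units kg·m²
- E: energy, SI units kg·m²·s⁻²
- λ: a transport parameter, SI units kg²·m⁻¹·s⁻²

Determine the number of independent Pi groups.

3

There are 6 variables and 3 base dimensions (M, L, T).
The dimension matrix has rank 3.
Independent dimensionless groups: 6 − 3 = 3.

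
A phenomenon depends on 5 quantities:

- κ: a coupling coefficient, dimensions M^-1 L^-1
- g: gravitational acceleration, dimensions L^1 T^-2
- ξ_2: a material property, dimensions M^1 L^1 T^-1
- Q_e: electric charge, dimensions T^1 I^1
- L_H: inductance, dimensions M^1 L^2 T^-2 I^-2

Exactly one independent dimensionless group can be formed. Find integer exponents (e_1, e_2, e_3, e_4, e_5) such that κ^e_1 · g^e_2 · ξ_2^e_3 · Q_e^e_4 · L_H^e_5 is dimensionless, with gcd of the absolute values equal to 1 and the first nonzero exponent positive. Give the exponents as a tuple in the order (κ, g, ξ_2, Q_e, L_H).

M: e_1·(-1) + e_2·(0) + e_3·(1) + e_4·(0) + e_5·(1) = 0
L: e_1·(-1) + e_2·(1) + e_3·(1) + e_4·(0) + e_5·(2) = 0
T: e_1·(0) + e_2·(-2) + e_3·(-1) + e_4·(1) + e_5·(-2) = 0
I: e_1·(0) + e_2·(0) + e_3·(0) + e_4·(1) + e_5·(-2) = 0
Solving this homogeneous linear system for the smallest-integer solution (first nonzero entry positive) gives (3, -1, 2, 2, 1).

(3, -1, 2, 2, 1)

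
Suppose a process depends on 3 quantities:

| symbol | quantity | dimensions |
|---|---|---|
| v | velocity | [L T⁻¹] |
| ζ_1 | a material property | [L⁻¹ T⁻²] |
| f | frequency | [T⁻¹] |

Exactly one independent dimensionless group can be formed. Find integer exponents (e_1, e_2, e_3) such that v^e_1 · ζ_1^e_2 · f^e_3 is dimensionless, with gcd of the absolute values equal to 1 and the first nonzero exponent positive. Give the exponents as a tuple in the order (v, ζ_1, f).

(1, 1, -3)

L: e_1·(1) + e_2·(-1) + e_3·(0) = 0
T: e_1·(-1) + e_2·(-2) + e_3·(-1) = 0
Solving this homogeneous linear system for the smallest-integer solution (first nonzero entry positive) gives (1, 1, -3).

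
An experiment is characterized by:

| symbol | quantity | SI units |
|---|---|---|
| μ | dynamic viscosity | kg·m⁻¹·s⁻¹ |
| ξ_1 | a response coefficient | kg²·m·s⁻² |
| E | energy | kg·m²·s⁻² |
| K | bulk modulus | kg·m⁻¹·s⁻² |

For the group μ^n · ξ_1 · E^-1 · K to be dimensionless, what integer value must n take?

Balance the M exponent: (1)·n from μ, plus (2) − (1) + (1) = 2 from the rest, must sum to zero.
n + 2 = 0, so n = -2.

-2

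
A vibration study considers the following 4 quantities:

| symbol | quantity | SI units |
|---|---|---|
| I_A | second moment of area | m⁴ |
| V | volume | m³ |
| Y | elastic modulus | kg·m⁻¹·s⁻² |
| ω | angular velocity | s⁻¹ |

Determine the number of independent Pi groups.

1

There are 4 variables and 3 base dimensions (M, L, T).
The dimension matrix has rank 3.
Independent dimensionless groups: 4 − 3 = 1.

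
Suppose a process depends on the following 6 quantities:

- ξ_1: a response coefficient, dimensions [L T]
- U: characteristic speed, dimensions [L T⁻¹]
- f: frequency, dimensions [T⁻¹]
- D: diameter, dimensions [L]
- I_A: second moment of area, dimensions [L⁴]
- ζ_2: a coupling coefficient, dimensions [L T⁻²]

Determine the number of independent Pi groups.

4

There are 6 variables and 2 base dimensions (L, T).
The dimension matrix has rank 2.
Independent dimensionless groups: 6 − 2 = 4.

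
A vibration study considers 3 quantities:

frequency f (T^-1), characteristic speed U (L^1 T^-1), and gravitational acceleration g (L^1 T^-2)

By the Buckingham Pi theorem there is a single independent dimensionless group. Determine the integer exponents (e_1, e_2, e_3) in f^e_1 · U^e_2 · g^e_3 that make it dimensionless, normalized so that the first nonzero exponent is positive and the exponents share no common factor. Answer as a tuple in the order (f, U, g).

L: e_1·(0) + e_2·(1) + e_3·(1) = 0
T: e_1·(-1) + e_2·(-1) + e_3·(-2) = 0
Solving this homogeneous linear system for the smallest-integer solution (first nonzero entry positive) gives (1, 1, -1).

(1, 1, -1)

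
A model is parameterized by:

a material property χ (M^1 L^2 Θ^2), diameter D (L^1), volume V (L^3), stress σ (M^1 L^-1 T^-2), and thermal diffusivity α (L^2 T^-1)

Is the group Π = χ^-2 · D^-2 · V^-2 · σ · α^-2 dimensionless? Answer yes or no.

Sum the exponent of each base dimension across the product:
  M: −2·[χ]_M − 2·[D]_M − 2·[V]_M + [σ]_M − 2·[α]_M = −2·(1) − 2·(0) − 2·(0) + (1) − 2·(0) = -1
  L: −2·[χ]_L − 2·[D]_L − 2·[V]_L + [σ]_L − 2·[α]_L = −2·(2) − 2·(1) − 2·(3) + (-1) − 2·(2) = -17
  T: −2·[χ]_T − 2·[D]_T − 2·[V]_T + [σ]_T − 2·[α]_T = −2·(0) − 2·(0) − 2·(0) + (-2) − 2·(-1) = 0
  Θ: −2·[χ]_Θ − 2·[D]_Θ − 2·[V]_Θ + [σ]_Θ − 2·[α]_Θ = −2·(2) − 2·(0) − 2·(0) + (0) − 2·(0) = -4
Net dimensions [M⁻¹ L⁻¹⁷ Θ⁻⁴] ≠ [1] — not dimensionless.

no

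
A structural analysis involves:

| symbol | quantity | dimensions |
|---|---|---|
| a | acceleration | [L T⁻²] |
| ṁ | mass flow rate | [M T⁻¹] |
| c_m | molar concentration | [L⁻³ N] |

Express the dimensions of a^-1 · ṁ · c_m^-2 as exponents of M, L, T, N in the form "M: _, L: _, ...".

M: 1, L: 5, T: 1, N: -2

Collect each base-dimension exponent across the product:
  M: −(0) + (1) − 2·(0) = 1
  L: −(1) + (0) − 2·(-3) = 5
  T: −(-2) + (-1) − 2·(0) = 1
  N: −(0) + (0) − 2·(1) = -2
So the dimensions are [M L⁵ T N⁻²].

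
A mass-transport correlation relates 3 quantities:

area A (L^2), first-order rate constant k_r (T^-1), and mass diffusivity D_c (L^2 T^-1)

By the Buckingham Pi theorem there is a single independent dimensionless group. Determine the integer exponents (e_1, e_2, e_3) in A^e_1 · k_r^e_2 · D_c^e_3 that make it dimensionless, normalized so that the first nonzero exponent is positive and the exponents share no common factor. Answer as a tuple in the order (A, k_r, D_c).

L: e_1·(2) + e_2·(0) + e_3·(2) = 0
T: e_1·(0) + e_2·(-1) + e_3·(-1) = 0
Solving this homogeneous linear system for the smallest-integer solution (first nonzero entry positive) gives (1, 1, -1).

(1, 1, -1)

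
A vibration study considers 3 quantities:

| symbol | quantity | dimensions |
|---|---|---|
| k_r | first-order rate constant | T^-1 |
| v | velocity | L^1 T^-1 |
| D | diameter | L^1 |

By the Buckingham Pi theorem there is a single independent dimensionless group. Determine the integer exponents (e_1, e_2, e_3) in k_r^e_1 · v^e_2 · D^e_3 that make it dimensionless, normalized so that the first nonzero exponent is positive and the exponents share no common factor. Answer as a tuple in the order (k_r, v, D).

(1, -1, 1)

L: e_1·(0) + e_2·(1) + e_3·(1) = 0
T: e_1·(-1) + e_2·(-1) + e_3·(0) = 0
Solving this homogeneous linear system for the smallest-integer solution (first nonzero entry positive) gives (1, -1, 1).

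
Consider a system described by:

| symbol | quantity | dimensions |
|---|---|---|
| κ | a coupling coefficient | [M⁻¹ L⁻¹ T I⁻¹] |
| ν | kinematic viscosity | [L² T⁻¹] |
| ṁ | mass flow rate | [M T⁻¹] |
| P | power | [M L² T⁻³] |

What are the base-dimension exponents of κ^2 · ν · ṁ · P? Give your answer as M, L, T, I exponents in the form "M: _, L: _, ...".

Collect each base-dimension exponent across the product:
  M: 2·(-1) + (0) + (1) + (1) = 0
  L: 2·(-1) + (2) + (0) + (2) = 2
  T: 2·(1) + (-1) + (-1) + (-3) = -3
  I: 2·(-1) + (0) + (0) + (0) = -2
So the dimensions are [L² T⁻³ I⁻²].

M: 0, L: 2, T: -3, I: -2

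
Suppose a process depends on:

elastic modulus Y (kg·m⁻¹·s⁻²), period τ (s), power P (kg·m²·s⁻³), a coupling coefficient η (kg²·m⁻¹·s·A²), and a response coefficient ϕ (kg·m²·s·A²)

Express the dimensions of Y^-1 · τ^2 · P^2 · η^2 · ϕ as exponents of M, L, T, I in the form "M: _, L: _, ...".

Collect each base-dimension exponent across the product:
  M: −(1) + 2·(0) + 2·(1) + 2·(2) + (1) = 6
  L: −(-1) + 2·(0) + 2·(2) + 2·(-1) + (2) = 5
  T: −(-2) + 2·(1) + 2·(-3) + 2·(1) + (1) = 1
  I: −(0) + 2·(0) + 2·(0) + 2·(2) + (2) = 6
So the dimensions are [M⁶ L⁵ T I⁶].

M: 6, L: 5, T: 1, I: 6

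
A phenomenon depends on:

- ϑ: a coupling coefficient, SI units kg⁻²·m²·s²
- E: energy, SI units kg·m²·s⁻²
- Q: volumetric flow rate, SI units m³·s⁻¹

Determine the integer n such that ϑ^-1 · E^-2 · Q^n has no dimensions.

2

Balance the L exponent: (3)·n from Q, plus −(2) − 2·(2) = -6 from the rest, must sum to zero.
3n − 6 = 0, so n = 2.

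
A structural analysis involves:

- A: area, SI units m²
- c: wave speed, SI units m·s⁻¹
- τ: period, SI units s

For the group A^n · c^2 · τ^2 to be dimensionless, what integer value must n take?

-1

Balance the L exponent: (2)·n from A, plus 2·(1) + 2·(0) = 2 from the rest, must sum to zero.
2n + 2 = 0, so n = -1.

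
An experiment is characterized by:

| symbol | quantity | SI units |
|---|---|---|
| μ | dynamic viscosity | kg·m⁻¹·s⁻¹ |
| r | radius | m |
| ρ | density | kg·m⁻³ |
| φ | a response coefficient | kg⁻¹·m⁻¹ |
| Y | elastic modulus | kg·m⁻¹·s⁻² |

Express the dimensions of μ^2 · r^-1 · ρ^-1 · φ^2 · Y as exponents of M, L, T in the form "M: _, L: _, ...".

Collect each base-dimension exponent across the product:
  M: 2·(1) − (0) − (1) + 2·(-1) + (1) = 0
  L: 2·(-1) − (1) − (-3) + 2·(-1) + (-1) = -3
  T: 2·(-1) − (0) − (0) + 2·(0) + (-2) = -4
So the dimensions are [L⁻³ T⁻⁴].

M: 0, L: -3, T: -4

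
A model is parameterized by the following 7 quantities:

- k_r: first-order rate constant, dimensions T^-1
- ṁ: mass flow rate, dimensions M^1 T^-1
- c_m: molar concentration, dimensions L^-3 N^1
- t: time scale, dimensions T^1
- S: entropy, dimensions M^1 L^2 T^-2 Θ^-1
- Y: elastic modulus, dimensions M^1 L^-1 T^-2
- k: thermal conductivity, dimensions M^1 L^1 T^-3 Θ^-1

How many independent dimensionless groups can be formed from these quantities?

2

There are 7 variables and 5 base dimensions (M, L, T, Θ, N).
The dimension matrix has rank 5.
Independent dimensionless groups: 7 − 5 = 2.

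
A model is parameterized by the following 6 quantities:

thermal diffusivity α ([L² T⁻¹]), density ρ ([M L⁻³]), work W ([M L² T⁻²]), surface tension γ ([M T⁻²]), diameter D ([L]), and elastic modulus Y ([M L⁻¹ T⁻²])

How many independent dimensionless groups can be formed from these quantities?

There are 6 variables and 3 base dimensions (M, L, T).
The dimension matrix has rank 3.
Independent dimensionless groups: 6 − 3 = 3.

3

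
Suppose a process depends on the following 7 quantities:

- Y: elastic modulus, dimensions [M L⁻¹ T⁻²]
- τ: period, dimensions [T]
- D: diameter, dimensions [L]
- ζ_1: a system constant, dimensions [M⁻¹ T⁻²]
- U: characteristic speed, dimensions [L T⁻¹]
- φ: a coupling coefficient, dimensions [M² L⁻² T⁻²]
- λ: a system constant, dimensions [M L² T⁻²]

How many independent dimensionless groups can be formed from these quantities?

There are 7 variables and 3 base dimensions (M, L, T).
The dimension matrix has rank 3.
Independent dimensionless groups: 7 − 3 = 4.

4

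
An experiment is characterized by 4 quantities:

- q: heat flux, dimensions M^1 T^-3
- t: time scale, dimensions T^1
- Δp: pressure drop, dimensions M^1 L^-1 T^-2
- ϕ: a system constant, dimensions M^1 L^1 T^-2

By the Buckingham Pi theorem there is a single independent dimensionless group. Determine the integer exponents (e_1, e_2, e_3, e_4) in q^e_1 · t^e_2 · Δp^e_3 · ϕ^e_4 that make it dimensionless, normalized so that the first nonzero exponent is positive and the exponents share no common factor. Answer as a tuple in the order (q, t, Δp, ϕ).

(2, 2, -1, -1)

M: e_1·(1) + e_2·(0) + e_3·(1) + e_4·(1) = 0
L: e_1·(0) + e_2·(0) + e_3·(-1) + e_4·(1) = 0
T: e_1·(-3) + e_2·(1) + e_3·(-2) + e_4·(-2) = 0
Solving this homogeneous linear system for the smallest-integer solution (first nonzero entry positive) gives (2, 2, -1, -1).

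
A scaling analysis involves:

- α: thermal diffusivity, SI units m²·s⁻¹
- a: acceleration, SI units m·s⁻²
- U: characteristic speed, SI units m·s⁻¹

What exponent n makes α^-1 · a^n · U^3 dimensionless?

-1

Balance the L exponent: (1)·n from a, plus −(2) + 3·(1) = 1 from the rest, must sum to zero.
n + 1 = 0, so n = -1.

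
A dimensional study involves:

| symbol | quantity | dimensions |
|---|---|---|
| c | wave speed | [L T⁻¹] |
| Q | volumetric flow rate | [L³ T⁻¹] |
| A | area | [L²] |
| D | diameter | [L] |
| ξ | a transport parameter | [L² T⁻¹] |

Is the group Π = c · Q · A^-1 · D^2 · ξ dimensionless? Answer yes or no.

Sum the exponent of each base dimension across the product:
  L: [c]_L + [Q]_L − [A]_L + 2·[D]_L + [ξ]_L = (1) + (3) − (2) + 2·(1) + (2) = 6
  T: [c]_T + [Q]_T − [A]_T + 2·[D]_T + [ξ]_T = (-1) + (-1) − (0) + 2·(0) + (-1) = -3
Net dimensions [L⁶ T⁻³] ≠ [1] — not dimensionless.

no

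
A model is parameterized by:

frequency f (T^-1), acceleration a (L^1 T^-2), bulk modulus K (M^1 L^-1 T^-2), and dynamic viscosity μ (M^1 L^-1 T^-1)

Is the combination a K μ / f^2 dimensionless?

no

Sum the exponent of each base dimension across the product:
  M: −2·[f]_M + [a]_M + [K]_M + [μ]_M = −2·(0) + (0) + (1) + (1) = 2
  L: −2·[f]_L + [a]_L + [K]_L + [μ]_L = −2·(0) + (1) + (-1) + (-1) = -1
  T: −2·[f]_T + [a]_T + [K]_T + [μ]_T = −2·(-1) + (-2) + (-2) + (-1) = -3
Net dimensions [M² L⁻¹ T⁻³] ≠ [1] — not dimensionless.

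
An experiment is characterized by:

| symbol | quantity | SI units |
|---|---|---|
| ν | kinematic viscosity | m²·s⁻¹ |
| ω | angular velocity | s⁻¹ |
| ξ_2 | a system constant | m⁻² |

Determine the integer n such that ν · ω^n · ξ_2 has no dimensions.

Balance the T exponent: (-1)·n from ω, plus (-1) + (0) = -1 from the rest, must sum to zero.
−n − 1 = 0, so n = -1.

-1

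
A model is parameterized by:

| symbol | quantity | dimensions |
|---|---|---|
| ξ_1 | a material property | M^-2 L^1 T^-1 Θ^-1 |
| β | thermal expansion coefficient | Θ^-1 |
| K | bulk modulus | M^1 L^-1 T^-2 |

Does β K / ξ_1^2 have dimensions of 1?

no

Sum the exponent of each base dimension across the product:
  M: −2·[ξ_1]_M + [β]_M + [K]_M = −2·(-2) + (0) + (1) = 5
  L: −2·[ξ_1]_L + [β]_L + [K]_L = −2·(1) + (0) + (-1) = -3
  T: −2·[ξ_1]_T + [β]_T + [K]_T = −2·(-1) + (0) + (-2) = 0
  Θ: −2·[ξ_1]_Θ + [β]_Θ + [K]_Θ = −2·(-1) + (-1) + (0) = 1
Net dimensions [M⁵ L⁻³ Θ] ≠ [1] — not dimensionless.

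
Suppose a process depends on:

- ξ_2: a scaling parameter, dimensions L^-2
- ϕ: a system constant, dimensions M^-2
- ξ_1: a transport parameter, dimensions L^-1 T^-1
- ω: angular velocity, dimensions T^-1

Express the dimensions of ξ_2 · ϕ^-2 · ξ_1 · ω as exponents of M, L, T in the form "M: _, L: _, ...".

M: 4, L: -3, T: -2

Collect each base-dimension exponent across the product:
  M: (0) − 2·(-2) + (0) + (0) = 4
  L: (-2) − 2·(0) + (-1) + (0) = -3
  T: (0) − 2·(0) + (-1) + (-1) = -2
So the dimensions are [M⁴ L⁻³ T⁻²].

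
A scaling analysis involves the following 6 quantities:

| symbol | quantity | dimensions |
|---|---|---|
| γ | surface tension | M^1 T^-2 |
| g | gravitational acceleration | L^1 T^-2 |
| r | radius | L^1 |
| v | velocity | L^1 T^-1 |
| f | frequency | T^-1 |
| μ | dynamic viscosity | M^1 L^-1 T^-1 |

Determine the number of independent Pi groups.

3

There are 6 variables and 3 base dimensions (M, L, T).
The dimension matrix has rank 3.
Independent dimensionless groups: 6 − 3 = 3.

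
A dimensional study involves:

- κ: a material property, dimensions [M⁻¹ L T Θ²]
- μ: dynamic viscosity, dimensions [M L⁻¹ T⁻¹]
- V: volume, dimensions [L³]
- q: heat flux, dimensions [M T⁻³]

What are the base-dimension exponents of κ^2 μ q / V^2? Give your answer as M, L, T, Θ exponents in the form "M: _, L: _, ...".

M: 0, L: -5, T: -2, Θ: 4

Collect each base-dimension exponent across the product:
  M: 2·(-1) + (1) − 2·(0) + (1) = 0
  L: 2·(1) + (-1) − 2·(3) + (0) = -5
  T: 2·(1) + (-1) − 2·(0) + (-3) = -2
  Θ: 2·(2) + (0) − 2·(0) + (0) = 4
So the dimensions are [L⁻⁵ T⁻² Θ⁴].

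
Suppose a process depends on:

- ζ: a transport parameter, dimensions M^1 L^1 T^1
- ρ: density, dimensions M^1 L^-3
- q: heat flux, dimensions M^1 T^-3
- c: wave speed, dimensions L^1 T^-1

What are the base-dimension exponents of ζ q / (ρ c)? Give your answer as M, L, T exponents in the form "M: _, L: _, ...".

Collect each base-dimension exponent across the product:
  M: (1) − (1) + (1) − (0) = 1
  L: (1) − (-3) + (0) − (1) = 3
  T: (1) − (0) + (-3) − (-1) = -1
So the dimensions are [M L³ T⁻¹].

M: 1, L: 3, T: -1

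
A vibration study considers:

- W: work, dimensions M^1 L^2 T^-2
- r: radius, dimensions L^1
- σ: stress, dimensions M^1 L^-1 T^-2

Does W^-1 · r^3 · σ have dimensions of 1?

Sum the exponent of each base dimension across the product:
  M: −[W]_M + 3·[r]_M + [σ]_M = −(1) + 3·(0) + (1) = 0
  L: −[W]_L + 3·[r]_L + [σ]_L = −(2) + 3·(1) + (-1) = 0
  T: −[W]_T + 3·[r]_T + [σ]_T = −(-2) + 3·(0) + (-2) = 0
All base exponents vanish — dimensionless.

yes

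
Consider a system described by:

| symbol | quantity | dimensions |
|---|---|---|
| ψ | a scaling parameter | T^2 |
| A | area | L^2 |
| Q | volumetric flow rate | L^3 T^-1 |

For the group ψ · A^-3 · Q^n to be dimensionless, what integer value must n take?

Balance the L exponent: (3)·n from Q, plus (0) − 3·(2) = -6 from the rest, must sum to zero.
3n − 6 = 0, so n = 2.

2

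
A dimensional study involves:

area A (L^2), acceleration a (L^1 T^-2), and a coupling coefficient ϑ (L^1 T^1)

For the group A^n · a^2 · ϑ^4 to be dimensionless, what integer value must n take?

Balance the L exponent: (2)·n from A, plus 2·(1) + 4·(1) = 6 from the rest, must sum to zero.
2n + 6 = 0, so n = -3.

-3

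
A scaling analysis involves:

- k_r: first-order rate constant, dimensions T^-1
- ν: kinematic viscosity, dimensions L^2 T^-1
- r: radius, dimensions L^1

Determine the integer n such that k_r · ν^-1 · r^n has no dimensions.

Balance the L exponent: (1)·n from r, plus (0) − (2) = -2 from the rest, must sum to zero.
n − 2 = 0, so n = 2.

2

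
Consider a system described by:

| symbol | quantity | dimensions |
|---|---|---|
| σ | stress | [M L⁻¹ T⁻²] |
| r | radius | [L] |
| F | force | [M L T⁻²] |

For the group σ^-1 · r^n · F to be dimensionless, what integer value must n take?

-2

Balance the L exponent: (1)·n from r, plus −(-1) + (1) = 2 from the rest, must sum to zero.
n + 2 = 0, so n = -2.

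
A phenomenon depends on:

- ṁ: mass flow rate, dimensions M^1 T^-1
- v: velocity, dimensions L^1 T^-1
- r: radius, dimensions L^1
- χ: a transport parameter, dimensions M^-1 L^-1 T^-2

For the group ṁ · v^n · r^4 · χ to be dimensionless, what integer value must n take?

-3

Balance the L exponent: (1)·n from v, plus (0) + 4·(1) + (-1) = 3 from the rest, must sum to zero.
n + 3 = 0, so n = -3.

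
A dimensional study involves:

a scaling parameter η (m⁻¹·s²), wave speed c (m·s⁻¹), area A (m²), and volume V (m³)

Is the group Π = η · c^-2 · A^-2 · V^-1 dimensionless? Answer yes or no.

no

Sum the exponent of each base dimension across the product:
  L: [η]_L − 2·[c]_L − 2·[A]_L − [V]_L = (-1) − 2·(1) − 2·(2) − (3) = -10
  T: [η]_T − 2·[c]_T − 2·[A]_T − [V]_T = (2) − 2·(-1) − 2·(0) − (0) = 4
Net dimensions [L⁻¹⁰ T⁴] ≠ [1] — not dimensionless.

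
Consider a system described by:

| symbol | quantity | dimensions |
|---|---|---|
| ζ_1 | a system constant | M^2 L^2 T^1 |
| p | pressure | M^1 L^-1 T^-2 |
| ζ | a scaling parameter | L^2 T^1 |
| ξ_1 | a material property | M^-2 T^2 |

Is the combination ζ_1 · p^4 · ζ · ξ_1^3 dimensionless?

yes

Sum the exponent of each base dimension across the product:
  M: [ζ_1]_M + 4·[p]_M + [ζ]_M + 3·[ξ_1]_M = (2) + 4·(1) + (0) + 3·(-2) = 0
  L: [ζ_1]_L + 4·[p]_L + [ζ]_L + 3·[ξ_1]_L = (2) + 4·(-1) + (2) + 3·(0) = 0
  T: [ζ_1]_T + 4·[p]_T + [ζ]_T + 3·[ξ_1]_T = (1) + 4·(-2) + (1) + 3·(2) = 0
All base exponents vanish — dimensionless.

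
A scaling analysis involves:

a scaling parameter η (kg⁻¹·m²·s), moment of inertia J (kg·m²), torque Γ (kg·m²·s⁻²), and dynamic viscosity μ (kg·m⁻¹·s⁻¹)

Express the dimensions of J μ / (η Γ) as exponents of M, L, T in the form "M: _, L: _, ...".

M: 2, L: -3, T: 0

Collect each base-dimension exponent across the product:
  M: −(-1) + (1) − (1) + (1) = 2
  L: −(2) + (2) − (2) + (-1) = -3
  T: −(1) + (0) − (-2) + (-1) = 0
So the dimensions are [M² L⁻³].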